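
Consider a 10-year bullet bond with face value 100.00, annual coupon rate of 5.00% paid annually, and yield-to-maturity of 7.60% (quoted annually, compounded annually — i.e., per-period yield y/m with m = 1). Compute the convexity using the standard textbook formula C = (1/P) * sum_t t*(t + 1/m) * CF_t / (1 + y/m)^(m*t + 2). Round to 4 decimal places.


Answer: Convexity = 68.7979

Derivation:
Coupon per period c = face * coupon_rate / m = 5.000000
Periods per year m = 1; per-period yield y/m = 0.076000
Number of cashflows N = 10
Cashflows (t years, CF_t, discount factor 1/(1+y/m)^(m*t), PV):
  t = 1.0000: CF_t = 5.000000, DF = 0.929368, PV = 4.646840
  t = 2.0000: CF_t = 5.000000, DF = 0.863725, PV = 4.318625
  t = 3.0000: CF_t = 5.000000, DF = 0.802718, PV = 4.013592
  t = 4.0000: CF_t = 5.000000, DF = 0.746021, PV = 3.730104
  t = 5.0000: CF_t = 5.000000, DF = 0.693328, PV = 3.466639
  t = 6.0000: CF_t = 5.000000, DF = 0.644357, PV = 3.221784
  t = 7.0000: CF_t = 5.000000, DF = 0.598845, PV = 2.994223
  t = 8.0000: CF_t = 5.000000, DF = 0.556547, PV = 2.782735
  t = 9.0000: CF_t = 5.000000, DF = 0.517237, PV = 2.586185
  t = 10.0000: CF_t = 105.000000, DF = 0.480704, PV = 50.473868
Price P = sum_t PV_t = 82.234594
Convexity numerator sum_t t*(t + 1/m) * CF_t / (1+y/m)^(m*t + 2):
  t = 1.0000: term = 8.027183
  t = 2.0000: term = 22.380623
  t = 3.0000: term = 41.599671
  t = 4.0000: term = 64.435673
  t = 5.0000: term = 89.826682
  t = 6.0000: term = 116.874865
  t = 7.0000: term = 144.826351
  t = 8.0000: term = 173.053261
  t = 9.0000: term = 201.037710
  t = 10.0000: term = 4795.509197
Convexity = (1/P) * sum = 5657.571218 / 82.234594 = 68.797947


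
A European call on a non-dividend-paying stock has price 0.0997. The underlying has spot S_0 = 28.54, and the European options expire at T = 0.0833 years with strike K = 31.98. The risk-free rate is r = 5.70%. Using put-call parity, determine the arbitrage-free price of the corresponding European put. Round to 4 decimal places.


Put-call parity: C - P = S_0 * exp(-qT) - K * exp(-rT).
S_0 * exp(-qT) = 28.5400 * 1.00000000 = 28.54000000
K * exp(-rT) = 31.9800 * 0.99526315 = 31.82851568
P = C - S*exp(-qT) + K*exp(-rT)
P = 0.0997 - 28.54000000 + 31.82851568 = 3.3882

Answer: Put price = 3.3882


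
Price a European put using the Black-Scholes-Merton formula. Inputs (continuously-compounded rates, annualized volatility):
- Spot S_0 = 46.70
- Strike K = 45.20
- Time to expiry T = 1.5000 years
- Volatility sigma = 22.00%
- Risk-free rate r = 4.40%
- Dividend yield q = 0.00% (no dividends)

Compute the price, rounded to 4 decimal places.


d1 = (ln(S/K) + (r - q + 0.5*sigma^2) * T) / (sigma * sqrt(T)) = 0.50083558
d2 = d1 - sigma * sqrt(T) = 0.23139171
exp(-rT) = 0.93613086; exp(-qT) = 1.00000000
P = K * exp(-rT) * N(-d2) - S_0 * exp(-qT) * N(-d1)
N(-d1) = 0.30824342; N(-d2) = 0.40850525
P = 45.2000 * 0.93613086 * 0.40850525 - 46.7000 * 1.00000000 * 0.30824342 = 2.8902

Answer: Price = 2.8902


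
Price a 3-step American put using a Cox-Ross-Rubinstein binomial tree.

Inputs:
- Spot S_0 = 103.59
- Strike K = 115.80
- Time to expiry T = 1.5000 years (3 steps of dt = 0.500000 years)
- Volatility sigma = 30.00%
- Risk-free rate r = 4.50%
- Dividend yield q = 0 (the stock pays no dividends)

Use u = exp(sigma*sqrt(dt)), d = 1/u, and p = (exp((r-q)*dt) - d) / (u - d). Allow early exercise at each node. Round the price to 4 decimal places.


dt = T/N = 0.500000
u = exp(sigma*sqrt(dt)) = 1.236311; d = 1/u = 0.808858
p = (exp((r-q)*dt) - d) / (u - d) = 0.500399
Discount per step: exp(-r*dt) = 0.977751
Stock lattice S(k, i) with i counting down-moves:
  k=0: S(0,0) = 103.5900
  k=1: S(1,0) = 128.0695; S(1,1) = 83.7896
  k=2: S(2,0) = 158.3337; S(2,1) = 103.5900; S(2,2) = 67.7739
  k=3: S(3,0) = 195.7497; S(3,1) = 128.0695; S(3,2) = 83.7896; S(3,3) = 54.8194
Terminal payoffs V(N, i) = max(K - S_T, 0):
  V(3,0) = 0.000000; V(3,1) = 0.000000; V(3,2) = 32.010411; V(3,3) = 60.980570
Backward induction: V(k, i) = exp(-r*dt) * [p * V(k+1, i) + (1-p) * V(k+1, i+1)]; then take max(V_cont, immediate exercise) for American.
  V(2,0) = exp(-r*dt) * [p*0.000000 + (1-p)*0.000000] = 0.000000; exercise = 0.000000; V(2,0) = max -> 0.000000
  V(2,1) = exp(-r*dt) * [p*0.000000 + (1-p)*32.010411] = 15.636623; exercise = 12.210000; V(2,1) = max -> 15.636623
  V(2,2) = exp(-r*dt) * [p*32.010411 + (1-p)*60.980570] = 45.449723; exercise = 48.026129; V(2,2) = max -> 48.026129
  V(1,0) = exp(-r*dt) * [p*0.000000 + (1-p)*15.636623] = 7.638264; exercise = 0.000000; V(1,0) = max -> 7.638264
  V(1,1) = exp(-r*dt) * [p*15.636623 + (1-p)*48.026129] = 31.110533; exercise = 32.010411; V(1,1) = max -> 32.010411
  V(0,0) = exp(-r*dt) * [p*7.638264 + (1-p)*32.010411] = 19.373764; exercise = 12.210000; V(0,0) = max -> 19.373764

Answer: Price = V(0,0) = 19.3738


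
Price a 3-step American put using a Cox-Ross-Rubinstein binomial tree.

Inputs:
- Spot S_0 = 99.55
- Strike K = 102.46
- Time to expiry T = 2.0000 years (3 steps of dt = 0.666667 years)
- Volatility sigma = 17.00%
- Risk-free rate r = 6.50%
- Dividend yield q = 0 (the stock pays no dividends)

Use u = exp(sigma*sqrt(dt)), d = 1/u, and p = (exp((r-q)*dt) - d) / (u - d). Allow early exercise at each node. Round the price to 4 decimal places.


dt = T/N = 0.666667
u = exp(sigma*sqrt(dt)) = 1.148899; d = 1/u = 0.870398
p = (exp((r-q)*dt) - d) / (u - d) = 0.624370
Discount per step: exp(-r*dt) = 0.957592
Stock lattice S(k, i) with i counting down-moves:
  k=0: S(0,0) = 99.5500
  k=1: S(1,0) = 114.3729; S(1,1) = 86.6481
  k=2: S(2,0) = 131.4030; S(2,1) = 99.5500; S(2,2) = 75.4184
  k=3: S(3,0) = 150.9688; S(3,1) = 114.3729; S(3,2) = 86.6481; S(3,3) = 65.6440
Terminal payoffs V(N, i) = max(K - S_T, 0):
  V(3,0) = 0.000000; V(3,1) = 0.000000; V(3,2) = 15.811855; V(3,3) = 36.815962
Backward induction: V(k, i) = exp(-r*dt) * [p * V(k+1, i) + (1-p) * V(k+1, i+1)]; then take max(V_cont, immediate exercise) for American.
  V(2,0) = exp(-r*dt) * [p*0.000000 + (1-p)*0.000000] = 0.000000; exercise = 0.000000; V(2,0) = max -> 0.000000
  V(2,1) = exp(-r*dt) * [p*0.000000 + (1-p)*15.811855] = 5.687533; exercise = 2.910000; V(2,1) = max -> 5.687533
  V(2,2) = exp(-r*dt) * [p*15.811855 + (1-p)*36.815962] = 22.696497; exercise = 27.041606; V(2,2) = max -> 27.041606
  V(1,0) = exp(-r*dt) * [p*0.000000 + (1-p)*5.687533] = 2.045809; exercise = 0.000000; V(1,0) = max -> 2.045809
  V(1,1) = exp(-r*dt) * [p*5.687533 + (1-p)*27.041606] = 13.127409; exercise = 15.811855; V(1,1) = max -> 15.811855
  V(0,0) = exp(-r*dt) * [p*2.045809 + (1-p)*15.811855] = 6.910705; exercise = 2.910000; V(0,0) = max -> 6.910705

Answer: Price = V(0,0) = 6.9107


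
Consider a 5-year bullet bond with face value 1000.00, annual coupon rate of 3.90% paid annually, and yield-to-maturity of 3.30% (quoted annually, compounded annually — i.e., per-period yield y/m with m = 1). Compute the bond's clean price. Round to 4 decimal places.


Coupon per period c = face * coupon_rate / m = 39.000000
Periods per year m = 1; per-period yield y/m = 0.033000
Number of cashflows N = 5
Cashflows (t years, CF_t, discount factor 1/(1+y/m)^(m*t), PV):
  t = 1.0000: CF_t = 39.000000, DF = 0.968054, PV = 37.754114
  t = 2.0000: CF_t = 39.000000, DF = 0.937129, PV = 36.548029
  t = 3.0000: CF_t = 39.000000, DF = 0.907192, PV = 35.380474
  t = 4.0000: CF_t = 39.000000, DF = 0.878211, PV = 34.250216
  t = 5.0000: CF_t = 1039.000000, DF = 0.850156, PV = 883.311613
Price P = sum_t PV_t = 1027.244446

Answer: Price = 1027.2444


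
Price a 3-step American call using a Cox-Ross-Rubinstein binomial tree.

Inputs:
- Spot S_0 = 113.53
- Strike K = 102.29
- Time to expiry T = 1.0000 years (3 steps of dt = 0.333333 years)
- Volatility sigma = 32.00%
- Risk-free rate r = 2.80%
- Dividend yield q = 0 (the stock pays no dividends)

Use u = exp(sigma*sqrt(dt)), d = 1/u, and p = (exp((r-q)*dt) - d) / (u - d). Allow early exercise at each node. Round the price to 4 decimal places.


dt = T/N = 0.333333
u = exp(sigma*sqrt(dt)) = 1.202920; d = 1/u = 0.831310
p = (exp((r-q)*dt) - d) / (u - d) = 0.479176
Discount per step: exp(-r*dt) = 0.990710
Stock lattice S(k, i) with i counting down-moves:
  k=0: S(0,0) = 113.5300
  k=1: S(1,0) = 136.5675; S(1,1) = 94.3787
  k=2: S(2,0) = 164.2798; S(2,1) = 113.5300; S(2,2) = 78.4580
  k=3: S(3,0) = 197.6155; S(3,1) = 136.5675; S(3,2) = 94.3787; S(3,3) = 65.2229
Terminal payoffs V(N, i) = max(S_T - K, 0):
  V(3,0) = 95.325530; V(3,1) = 34.277528; V(3,2) = 0.000000; V(3,3) = 0.000000
Backward induction: V(k, i) = exp(-r*dt) * [p * V(k+1, i) + (1-p) * V(k+1, i+1)]; then take max(V_cont, immediate exercise) for American.
  V(2,0) = exp(-r*dt) * [p*95.325530 + (1-p)*34.277528] = 62.940101; exercise = 61.989836; V(2,0) = max -> 62.940101
  V(2,1) = exp(-r*dt) * [p*34.277528 + (1-p)*0.000000] = 16.272397; exercise = 11.240000; V(2,1) = max -> 16.272397
  V(2,2) = exp(-r*dt) * [p*0.000000 + (1-p)*0.000000] = 0.000000; exercise = 0.000000; V(2,2) = max -> 0.000000
  V(1,0) = exp(-r*dt) * [p*62.940101 + (1-p)*16.272397] = 38.275550; exercise = 34.277528; V(1,0) = max -> 38.275550
  V(1,1) = exp(-r*dt) * [p*16.272397 + (1-p)*0.000000] = 7.724912; exercise = 0.000000; V(1,1) = max -> 7.724912
  V(0,0) = exp(-r*dt) * [p*38.275550 + (1-p)*7.724912] = 22.156298; exercise = 11.240000; V(0,0) = max -> 22.156298

Answer: Price = V(0,0) = 22.1563


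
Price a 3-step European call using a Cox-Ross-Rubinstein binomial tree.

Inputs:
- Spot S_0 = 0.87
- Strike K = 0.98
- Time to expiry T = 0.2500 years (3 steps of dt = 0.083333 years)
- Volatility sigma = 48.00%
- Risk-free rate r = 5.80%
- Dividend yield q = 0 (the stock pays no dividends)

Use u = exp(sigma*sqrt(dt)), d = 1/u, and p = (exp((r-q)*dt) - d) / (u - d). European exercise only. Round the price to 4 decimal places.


Answer: Price = V(0,0) = 0.0444

Derivation:
dt = T/N = 0.083333
u = exp(sigma*sqrt(dt)) = 1.148623; d = 1/u = 0.870607
p = (exp((r-q)*dt) - d) / (u - d) = 0.482841
Discount per step: exp(-r*dt) = 0.995178
Stock lattice S(k, i) with i counting down-moves:
  k=0: S(0,0) = 0.8700
  k=1: S(1,0) = 0.9993; S(1,1) = 0.7574
  k=2: S(2,0) = 1.1478; S(2,1) = 0.8700; S(2,2) = 0.6594
  k=3: S(3,0) = 1.3184; S(3,1) = 0.9993; S(3,2) = 0.7574; S(3,3) = 0.5741
Terminal payoffs V(N, i) = max(S_T - K, 0):
  V(3,0) = 0.338415; V(3,1) = 0.019302; V(3,2) = 0.000000; V(3,3) = 0.000000
Backward induction: V(k, i) = exp(-r*dt) * [p * V(k+1, i) + (1-p) * V(k+1, i+1)].
  V(2,0) = exp(-r*dt) * [p*0.338415 + (1-p)*0.019302] = 0.172547
  V(2,1) = exp(-r*dt) * [p*0.019302 + (1-p)*0.000000] = 0.009275
  V(2,2) = exp(-r*dt) * [p*0.000000 + (1-p)*0.000000] = 0.000000
  V(1,0) = exp(-r*dt) * [p*0.172547 + (1-p)*0.009275] = 0.087685
  V(1,1) = exp(-r*dt) * [p*0.009275 + (1-p)*0.000000] = 0.004457
  V(0,0) = exp(-r*dt) * [p*0.087685 + (1-p)*0.004457] = 0.044427


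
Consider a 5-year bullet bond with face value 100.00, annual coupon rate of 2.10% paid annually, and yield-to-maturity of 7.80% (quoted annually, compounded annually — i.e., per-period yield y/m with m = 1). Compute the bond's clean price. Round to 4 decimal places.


Answer: Price = 77.1211

Derivation:
Coupon per period c = face * coupon_rate / m = 2.100000
Periods per year m = 1; per-period yield y/m = 0.078000
Number of cashflows N = 5
Cashflows (t years, CF_t, discount factor 1/(1+y/m)^(m*t), PV):
  t = 1.0000: CF_t = 2.100000, DF = 0.927644, PV = 1.948052
  t = 2.0000: CF_t = 2.100000, DF = 0.860523, PV = 1.807098
  t = 3.0000: CF_t = 2.100000, DF = 0.798259, PV = 1.676343
  t = 4.0000: CF_t = 2.100000, DF = 0.740500, PV = 1.555050
  t = 5.0000: CF_t = 102.100000, DF = 0.686920, PV = 70.134538
Price P = sum_t PV_t = 77.121081


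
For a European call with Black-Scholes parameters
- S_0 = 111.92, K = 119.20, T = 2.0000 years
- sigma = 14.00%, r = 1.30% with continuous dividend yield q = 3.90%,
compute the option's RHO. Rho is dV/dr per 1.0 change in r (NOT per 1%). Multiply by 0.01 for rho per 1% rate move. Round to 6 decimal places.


d1 = -0.4819358204; d2 = -0.6799257191
phi(d1) = 0.3552016578; exp(-qT) = 0.9249644265; exp(-rT) = 0.9743350896
N(d2) = 0.2482757478
Rho = K*T*exp(-rT)*N(d2) = 119.2000 * 2.0000 * 0.9743350896 * 0.2482757478 = 57.669859

Answer: Rho = 57.669859


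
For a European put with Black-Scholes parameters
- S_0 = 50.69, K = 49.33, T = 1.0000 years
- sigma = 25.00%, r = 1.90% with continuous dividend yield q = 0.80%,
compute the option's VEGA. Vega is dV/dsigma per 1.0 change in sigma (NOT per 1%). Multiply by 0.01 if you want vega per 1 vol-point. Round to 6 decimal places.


d1 = 0.2777849490; d2 = 0.0277849490
phi(d1) = 0.3838433424; exp(-qT) = 0.9920319148; exp(-rT) = 0.9811793622
Vega = S * exp(-qT) * phi(d1) * sqrt(T) = 50.6900 * 0.9920319148 * 0.3838433424 * 1.0000000000 = 19.301984

Answer: Vega = 19.301984


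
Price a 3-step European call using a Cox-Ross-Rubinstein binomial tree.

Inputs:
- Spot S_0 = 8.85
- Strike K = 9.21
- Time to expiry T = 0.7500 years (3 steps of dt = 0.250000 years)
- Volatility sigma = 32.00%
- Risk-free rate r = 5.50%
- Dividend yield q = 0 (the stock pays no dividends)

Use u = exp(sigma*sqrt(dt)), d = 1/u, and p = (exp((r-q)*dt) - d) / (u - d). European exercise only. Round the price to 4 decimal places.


dt = T/N = 0.250000
u = exp(sigma*sqrt(dt)) = 1.173511; d = 1/u = 0.852144
p = (exp((r-q)*dt) - d) / (u - d) = 0.503167
Discount per step: exp(-r*dt) = 0.986344
Stock lattice S(k, i) with i counting down-moves:
  k=0: S(0,0) = 8.8500
  k=1: S(1,0) = 10.3856; S(1,1) = 7.5415
  k=2: S(2,0) = 12.1876; S(2,1) = 8.8500; S(2,2) = 6.4264
  k=3: S(3,0) = 14.3023; S(3,1) = 10.3856; S(3,2) = 7.5415; S(3,3) = 5.4762
Terminal payoffs V(N, i) = max(S_T - K, 0):
  V(3,0) = 5.092258; V(3,1) = 1.175571; V(3,2) = 0.000000; V(3,3) = 0.000000
Backward induction: V(k, i) = exp(-r*dt) * [p * V(k+1, i) + (1-p) * V(k+1, i+1)].
  V(2,0) = exp(-r*dt) * [p*5.092258 + (1-p)*1.175571] = 3.103352
  V(2,1) = exp(-r*dt) * [p*1.175571 + (1-p)*0.000000] = 0.583431
  V(2,2) = exp(-r*dt) * [p*0.000000 + (1-p)*0.000000] = 0.000000
  V(1,0) = exp(-r*dt) * [p*3.103352 + (1-p)*0.583431] = 1.826088
  V(1,1) = exp(-r*dt) * [p*0.583431 + (1-p)*0.000000] = 0.289554
  V(0,0) = exp(-r*dt) * [p*1.826088 + (1-p)*0.289554] = 1.048175

Answer: Price = V(0,0) = 1.0482


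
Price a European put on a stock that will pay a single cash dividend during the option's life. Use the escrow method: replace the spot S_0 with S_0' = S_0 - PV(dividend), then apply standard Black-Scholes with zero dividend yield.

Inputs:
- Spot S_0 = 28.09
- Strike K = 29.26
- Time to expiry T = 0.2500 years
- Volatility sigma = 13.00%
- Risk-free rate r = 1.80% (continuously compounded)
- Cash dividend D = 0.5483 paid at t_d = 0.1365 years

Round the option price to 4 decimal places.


Answer: Price = 1.7840

Derivation:
PV(D) = D * exp(-r * t_d) = 0.5483 * 0.99754602 = 0.54695448
S_0' = S_0 - PV(D) = 28.0900 - 0.54695448 = 27.54304552
d1 = (ln(S_0'/K) + (r + sigma^2/2)*T) / (sigma*sqrt(T)) = -0.82859728
d2 = d1 - sigma*sqrt(T) = -0.89359728
exp(-rT) = 0.99551011
N(-d1) = 0.79633384; N(-d2) = 0.81423130
P = K * exp(-rT) * N(-d2) - S_0' * N(-d1) = 29.2600 * 0.99551011 * 0.81423130 - 27.54304552 * 0.79633384 = 1.7840


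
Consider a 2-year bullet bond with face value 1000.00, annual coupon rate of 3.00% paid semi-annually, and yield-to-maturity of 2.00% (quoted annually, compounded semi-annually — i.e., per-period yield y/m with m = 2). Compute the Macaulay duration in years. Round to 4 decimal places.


Coupon per period c = face * coupon_rate / m = 15.000000
Periods per year m = 2; per-period yield y/m = 0.010000
Number of cashflows N = 4
Cashflows (t years, CF_t, discount factor 1/(1+y/m)^(m*t), PV):
  t = 0.5000: CF_t = 15.000000, DF = 0.990099, PV = 14.851485
  t = 1.0000: CF_t = 15.000000, DF = 0.980296, PV = 14.704441
  t = 1.5000: CF_t = 15.000000, DF = 0.970590, PV = 14.558852
  t = 2.0000: CF_t = 1015.000000, DF = 0.960980, PV = 975.395050
Price P = sum_t PV_t = 1019.509828
Macaulay numerator sum_t t * PV_t:
  t * PV_t at t = 0.5000: 7.425743
  t * PV_t at t = 1.0000: 14.704441
  t * PV_t at t = 1.5000: 21.838278
  t * PV_t at t = 2.0000: 1950.790099
Macaulay duration D = (sum_t t * PV_t) / P = 1994.758561 / 1019.509828 = 1.956586

Answer: Macaulay duration = 1.9566 years


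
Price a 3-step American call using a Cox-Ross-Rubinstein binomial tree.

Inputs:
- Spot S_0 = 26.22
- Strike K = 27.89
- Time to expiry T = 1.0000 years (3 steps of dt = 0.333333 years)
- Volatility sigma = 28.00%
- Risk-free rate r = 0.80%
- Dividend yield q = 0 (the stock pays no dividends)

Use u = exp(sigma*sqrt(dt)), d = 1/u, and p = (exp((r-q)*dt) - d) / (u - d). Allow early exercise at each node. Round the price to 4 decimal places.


Answer: Price = V(0,0) = 2.5092

Derivation:
dt = T/N = 0.333333
u = exp(sigma*sqrt(dt)) = 1.175458; d = 1/u = 0.850732
p = (exp((r-q)*dt) - d) / (u - d) = 0.467896
Discount per step: exp(-r*dt) = 0.997337
Stock lattice S(k, i) with i counting down-moves:
  k=0: S(0,0) = 26.2200
  k=1: S(1,0) = 30.8205; S(1,1) = 22.3062
  k=2: S(2,0) = 36.2282; S(2,1) = 26.2200; S(2,2) = 18.9766
  k=3: S(3,0) = 42.5848; S(3,1) = 30.8205; S(3,2) = 22.3062; S(3,3) = 16.1440
Terminal payoffs V(N, i) = max(S_T - K, 0):
  V(3,0) = 14.694771; V(3,1) = 2.930515; V(3,2) = 0.000000; V(3,3) = 0.000000
Backward induction: V(k, i) = exp(-r*dt) * [p * V(k+1, i) + (1-p) * V(k+1, i+1)]; then take max(V_cont, immediate exercise) for American.
  V(2,0) = exp(-r*dt) * [p*14.694771 + (1-p)*2.930515] = 8.412504; exercise = 8.338229; V(2,0) = max -> 8.412504
  V(2,1) = exp(-r*dt) * [p*2.930515 + (1-p)*0.000000] = 1.367526; exercise = 0.000000; V(2,1) = max -> 1.367526
  V(2,2) = exp(-r*dt) * [p*0.000000 + (1-p)*0.000000] = 0.000000; exercise = 0.000000; V(2,2) = max -> 0.000000
  V(1,0) = exp(-r*dt) * [p*8.412504 + (1-p)*1.367526] = 4.651424; exercise = 2.930515; V(1,0) = max -> 4.651424
  V(1,1) = exp(-r*dt) * [p*1.367526 + (1-p)*0.000000] = 0.638156; exercise = 0.000000; V(1,1) = max -> 0.638156
  V(0,0) = exp(-r*dt) * [p*4.651424 + (1-p)*0.638156] = 2.509249; exercise = 0.000000; V(0,0) = max -> 2.509249


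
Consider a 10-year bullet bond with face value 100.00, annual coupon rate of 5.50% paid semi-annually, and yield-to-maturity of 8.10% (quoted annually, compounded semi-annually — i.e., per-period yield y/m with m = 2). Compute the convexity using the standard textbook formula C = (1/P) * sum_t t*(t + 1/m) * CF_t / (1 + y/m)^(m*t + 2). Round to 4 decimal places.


Coupon per period c = face * coupon_rate / m = 2.750000
Periods per year m = 2; per-period yield y/m = 0.040500
Number of cashflows N = 20
Cashflows (t years, CF_t, discount factor 1/(1+y/m)^(m*t), PV):
  t = 0.5000: CF_t = 2.750000, DF = 0.961076, PV = 2.642960
  t = 1.0000: CF_t = 2.750000, DF = 0.923668, PV = 2.540087
  t = 1.5000: CF_t = 2.750000, DF = 0.887715, PV = 2.441217
  t = 2.0000: CF_t = 2.750000, DF = 0.853162, PV = 2.346196
  t = 2.5000: CF_t = 2.750000, DF = 0.819954, PV = 2.254874
  t = 3.0000: CF_t = 2.750000, DF = 0.788039, PV = 2.167106
  t = 3.5000: CF_t = 2.750000, DF = 0.757365, PV = 2.082755
  t = 4.0000: CF_t = 2.750000, DF = 0.727886, PV = 2.001686
  t = 4.5000: CF_t = 2.750000, DF = 0.699554, PV = 1.923773
  t = 5.0000: CF_t = 2.750000, DF = 0.672325, PV = 1.848893
  t = 5.5000: CF_t = 2.750000, DF = 0.646156, PV = 1.776928
  t = 6.0000: CF_t = 2.750000, DF = 0.621005, PV = 1.707763
  t = 6.5000: CF_t = 2.750000, DF = 0.596833, PV = 1.641291
  t = 7.0000: CF_t = 2.750000, DF = 0.573602, PV = 1.577406
  t = 7.5000: CF_t = 2.750000, DF = 0.551276, PV = 1.516008
  t = 8.0000: CF_t = 2.750000, DF = 0.529818, PV = 1.456999
  t = 8.5000: CF_t = 2.750000, DF = 0.509196, PV = 1.400288
  t = 9.0000: CF_t = 2.750000, DF = 0.489376, PV = 1.345783
  t = 9.5000: CF_t = 2.750000, DF = 0.470328, PV = 1.293401
  t = 10.0000: CF_t = 102.750000, DF = 0.452021, PV = 46.445125
Price P = sum_t PV_t = 82.410541
Convexity numerator sum_t t*(t + 1/m) * CF_t / (1+y/m)^(m*t + 2):
  t = 0.5000: term = 1.220609
  t = 1.0000: term = 3.519295
  t = 1.5000: term = 6.764622
  t = 2.0000: term = 10.835531
  t = 2.5000: term = 15.620659
  t = 3.0000: term = 21.017706
  t = 3.5000: term = 26.932829
  t = 4.0000: term = 33.280079
  t = 4.5000: term = 39.980874
  t = 5.0000: term = 46.963491
  t = 5.5000: term = 54.162604
  t = 6.0000: term = 61.518837
  t = 6.5000: term = 68.978353
  t = 7.0000: term = 76.492463
  t = 7.5000: term = 84.017259
  t = 8.0000: term = 91.513272
  t = 8.5000: term = 98.945153
  t = 9.0000: term = 106.281364
  t = 9.5000: term = 113.493901
  t = 10.0000: term = 4504.486292
Convexity = (1/P) * sum = 5466.025191 / 82.410541 = 66.326773

Answer: Convexity = 66.3268


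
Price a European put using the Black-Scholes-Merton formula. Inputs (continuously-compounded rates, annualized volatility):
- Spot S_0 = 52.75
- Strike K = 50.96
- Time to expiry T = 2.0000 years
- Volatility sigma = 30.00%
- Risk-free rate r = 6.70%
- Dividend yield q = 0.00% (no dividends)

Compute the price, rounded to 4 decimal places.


Answer: Price = 4.7094

Derivation:
d1 = (ln(S/K) + (r - q + 0.5*sigma^2) * T) / (sigma * sqrt(T)) = 0.60934399
d2 = d1 - sigma * sqrt(T) = 0.18507992
exp(-rT) = 0.87459006; exp(-qT) = 1.00000000
P = K * exp(-rT) * N(-d2) - S_0 * exp(-qT) * N(-d1)
N(-d1) = 0.27114823; N(-d2) = 0.42658317
P = 50.9600 * 0.87459006 * 0.42658317 - 52.7500 * 1.00000000 * 0.27114823 = 4.7094


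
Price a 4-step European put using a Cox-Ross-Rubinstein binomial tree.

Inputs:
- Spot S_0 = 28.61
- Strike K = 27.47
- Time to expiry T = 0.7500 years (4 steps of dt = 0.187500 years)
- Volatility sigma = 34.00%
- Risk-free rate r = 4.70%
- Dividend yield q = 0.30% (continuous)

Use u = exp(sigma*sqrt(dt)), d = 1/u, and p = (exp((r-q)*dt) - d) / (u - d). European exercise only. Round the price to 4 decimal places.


dt = T/N = 0.187500
u = exp(sigma*sqrt(dt)) = 1.158614; d = 1/u = 0.863100
p = (exp((r-q)*dt) - d) / (u - d) = 0.491293
Discount per step: exp(-r*dt) = 0.991226
Stock lattice S(k, i) with i counting down-moves:
  k=0: S(0,0) = 28.6100
  k=1: S(1,0) = 33.1479; S(1,1) = 24.6933
  k=2: S(2,0) = 38.4057; S(2,1) = 28.6100; S(2,2) = 21.3128
  k=3: S(3,0) = 44.4973; S(3,1) = 33.1479; S(3,2) = 24.6933; S(3,3) = 18.3951
  k=4: S(4,0) = 51.5552; S(4,1) = 38.4057; S(4,2) = 28.6100; S(4,3) = 21.3128; S(4,4) = 15.8768
Terminal payoffs V(N, i) = max(K - S_T, 0):
  V(4,0) = 0.000000; V(4,1) = 0.000000; V(4,2) = 0.000000; V(4,3) = 6.157203; V(4,4) = 11.593198
Backward induction: V(k, i) = exp(-r*dt) * [p * V(k+1, i) + (1-p) * V(k+1, i+1)].
  V(3,0) = exp(-r*dt) * [p*0.000000 + (1-p)*0.000000] = 0.000000
  V(3,1) = exp(-r*dt) * [p*0.000000 + (1-p)*0.000000] = 0.000000
  V(3,2) = exp(-r*dt) * [p*0.000000 + (1-p)*6.157203] = 3.104730
  V(3,3) = exp(-r*dt) * [p*6.157203 + (1-p)*11.593198] = 8.844246
  V(2,0) = exp(-r*dt) * [p*0.000000 + (1-p)*0.000000] = 0.000000
  V(2,1) = exp(-r*dt) * [p*0.000000 + (1-p)*3.104730] = 1.565540
  V(2,2) = exp(-r*dt) * [p*3.104730 + (1-p)*8.844246] = 5.971603
  V(1,0) = exp(-r*dt) * [p*0.000000 + (1-p)*1.565540] = 0.789413
  V(1,1) = exp(-r*dt) * [p*1.565540 + (1-p)*5.971603] = 3.773533
  V(0,0) = exp(-r*dt) * [p*0.789413 + (1-p)*3.773533] = 2.287210

Answer: Price = V(0,0) = 2.2872


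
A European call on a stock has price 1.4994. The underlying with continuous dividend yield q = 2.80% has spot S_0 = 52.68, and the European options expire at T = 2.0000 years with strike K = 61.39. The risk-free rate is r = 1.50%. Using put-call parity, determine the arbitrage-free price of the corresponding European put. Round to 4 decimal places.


Put-call parity: C - P = S_0 * exp(-qT) - K * exp(-rT).
S_0 * exp(-qT) = 52.6800 * 0.94553914 = 49.81100168
K * exp(-rT) = 61.3900 * 0.97044553 = 59.57565130
P = C - S*exp(-qT) + K*exp(-rT)
P = 1.4994 - 49.81100168 + 59.57565130 = 11.2640

Answer: Put price = 11.2640


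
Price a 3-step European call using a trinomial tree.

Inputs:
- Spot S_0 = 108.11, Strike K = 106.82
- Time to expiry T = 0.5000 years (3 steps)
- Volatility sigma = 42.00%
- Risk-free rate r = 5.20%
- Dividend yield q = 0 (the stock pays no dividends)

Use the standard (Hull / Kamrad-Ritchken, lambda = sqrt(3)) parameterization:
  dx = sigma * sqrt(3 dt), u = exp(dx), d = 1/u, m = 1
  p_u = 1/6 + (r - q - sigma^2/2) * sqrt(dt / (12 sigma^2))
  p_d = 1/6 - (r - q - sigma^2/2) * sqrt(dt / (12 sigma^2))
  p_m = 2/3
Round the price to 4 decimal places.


Answer: Price = V(0,0) = 13.6973

Derivation:
dt = T/N = 0.166667; dx = sigma*sqrt(3*dt) = 0.296985
u = exp(dx) = 1.345795; d = 1/u = 0.743055
p_u = 0.156509, p_m = 0.666667, p_d = 0.176824
Discount per step: exp(-r*dt) = 0.991371
Stock lattice S(k, j) with j the centered position index:
  k=0: S(0,+0) = 108.1100
  k=1: S(1,-1) = 80.3317; S(1,+0) = 108.1100; S(1,+1) = 145.4939
  k=2: S(2,-2) = 59.6909; S(2,-1) = 80.3317; S(2,+0) = 108.1100; S(2,+1) = 145.4939; S(2,+2) = 195.8049
  k=3: S(3,-3) = 44.3536; S(3,-2) = 59.6909; S(3,-1) = 80.3317; S(3,+0) = 108.1100; S(3,+1) = 145.4939; S(3,+2) = 195.8049; S(3,+3) = 263.5133
Terminal payoffs V(N, j) = max(S_T - K, 0):
  V(3,-3) = 0.000000; V(3,-2) = 0.000000; V(3,-1) = 0.000000; V(3,+0) = 1.290000; V(3,+1) = 38.673887; V(3,+2) = 88.984933; V(3,+3) = 156.693282
Backward induction: V(k, j) = exp(-r*dt) * [p_u * V(k+1, j+1) + p_m * V(k+1, j) + p_d * V(k+1, j-1)]
  V(2,-2) = exp(-r*dt) * [p_u*0.000000 + p_m*0.000000 + p_d*0.000000] = 0.000000
  V(2,-1) = exp(-r*dt) * [p_u*1.290000 + p_m*0.000000 + p_d*0.000000] = 0.200154
  V(2,+0) = exp(-r*dt) * [p_u*38.673887 + p_m*1.290000 + p_d*0.000000] = 6.853160
  V(2,+1) = exp(-r*dt) * [p_u*88.984933 + p_m*38.673887 + p_d*1.290000] = 39.593009
  V(2,+2) = exp(-r*dt) * [p_u*156.693282 + p_m*88.984933 + p_d*38.673887] = 89.903138
  V(1,-1) = exp(-r*dt) * [p_u*6.853160 + p_m*0.200154 + p_d*0.000000] = 1.195611
  V(1,+0) = exp(-r*dt) * [p_u*39.593009 + p_m*6.853160 + p_d*0.200154] = 10.707626
  V(1,+1) = exp(-r*dt) * [p_u*89.903138 + p_m*39.593009 + p_d*6.853160] = 41.318150
  V(0,+0) = exp(-r*dt) * [p_u*41.318150 + p_m*10.707626 + p_d*1.195611] = 13.697268


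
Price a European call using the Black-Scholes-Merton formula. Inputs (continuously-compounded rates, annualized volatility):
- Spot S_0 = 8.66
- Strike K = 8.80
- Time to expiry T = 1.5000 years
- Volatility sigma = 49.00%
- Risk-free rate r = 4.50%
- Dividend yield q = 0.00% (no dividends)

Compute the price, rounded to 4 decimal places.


Answer: Price = 2.2157

Derivation:
d1 = (ln(S/K) + (r - q + 0.5*sigma^2) * T) / (sigma * sqrt(T)) = 0.38581630
d2 = d1 - sigma * sqrt(T) = -0.21430869
exp(-rT) = 0.93472772; exp(-qT) = 1.00000000
C = S_0 * exp(-qT) * N(d1) - K * exp(-rT) * N(d2)
N(d1) = 0.65018364; N(d2) = 0.41515317
C = 8.6600 * 1.00000000 * 0.65018364 - 8.8000 * 0.93472772 * 0.41515317 = 2.2157


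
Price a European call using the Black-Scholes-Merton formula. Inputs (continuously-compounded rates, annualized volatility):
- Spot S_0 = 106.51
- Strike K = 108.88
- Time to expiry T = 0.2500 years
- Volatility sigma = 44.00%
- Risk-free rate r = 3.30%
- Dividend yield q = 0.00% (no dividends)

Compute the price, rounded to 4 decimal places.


d1 = (ln(S/K) + (r - q + 0.5*sigma^2) * T) / (sigma * sqrt(T)) = 0.04746600
d2 = d1 - sigma * sqrt(T) = -0.17253400
exp(-rT) = 0.99178394; exp(-qT) = 1.00000000
C = S_0 * exp(-qT) * N(d1) - K * exp(-rT) * N(d2)
N(d1) = 0.51892908; N(d2) = 0.43150887
C = 106.5100 * 1.00000000 * 0.51892908 - 108.8800 * 0.99178394 * 0.43150887 = 8.6745

Answer: Price = 8.6745


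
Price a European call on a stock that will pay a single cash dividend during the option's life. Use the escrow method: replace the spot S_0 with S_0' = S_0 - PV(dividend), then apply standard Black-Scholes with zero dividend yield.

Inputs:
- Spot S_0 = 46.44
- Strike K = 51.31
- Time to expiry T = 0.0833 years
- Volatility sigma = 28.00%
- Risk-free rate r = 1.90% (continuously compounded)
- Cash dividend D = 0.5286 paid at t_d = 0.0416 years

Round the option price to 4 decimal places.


PV(D) = D * exp(-r * t_d) = 0.5286 * 0.99920991 = 0.52818236
S_0' = S_0 - PV(D) = 46.4400 - 0.52818236 = 45.91181764
d1 = (ln(S_0'/K) + (r + sigma^2/2)*T) / (sigma*sqrt(T)) = -1.31557085
d2 = d1 - sigma*sqrt(T) = -1.39638372
exp(-rT) = 0.99841855
N(d1) = 0.09415906; N(d2) = 0.08129949
C = S_0' * N(d1) - K * exp(-rT) * N(d2) = 45.91181764 * 0.09415906 - 51.3100 * 0.99841855 * 0.08129949 = 0.1581

Answer: Price = 0.1581


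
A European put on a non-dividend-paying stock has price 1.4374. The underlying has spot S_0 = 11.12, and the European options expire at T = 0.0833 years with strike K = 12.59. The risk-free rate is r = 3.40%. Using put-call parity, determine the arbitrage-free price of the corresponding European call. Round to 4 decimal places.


Answer: Call price = 0.0030

Derivation:
Put-call parity: C - P = S_0 * exp(-qT) - K * exp(-rT).
S_0 * exp(-qT) = 11.1200 * 1.00000000 = 11.12000000
K * exp(-rT) = 12.5900 * 0.99717181 = 12.55439305
C = P + S*exp(-qT) - K*exp(-rT)
C = 1.4374 + 11.12000000 - 12.55439305 = 0.0030


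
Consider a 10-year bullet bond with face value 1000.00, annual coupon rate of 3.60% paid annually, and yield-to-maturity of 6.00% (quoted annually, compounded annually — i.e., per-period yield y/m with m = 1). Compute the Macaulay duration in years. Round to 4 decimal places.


Answer: Macaulay duration = 8.3980 years

Derivation:
Coupon per period c = face * coupon_rate / m = 36.000000
Periods per year m = 1; per-period yield y/m = 0.060000
Number of cashflows N = 10
Cashflows (t years, CF_t, discount factor 1/(1+y/m)^(m*t), PV):
  t = 1.0000: CF_t = 36.000000, DF = 0.943396, PV = 33.962264
  t = 2.0000: CF_t = 36.000000, DF = 0.889996, PV = 32.039872
  t = 3.0000: CF_t = 36.000000, DF = 0.839619, PV = 30.226294
  t = 4.0000: CF_t = 36.000000, DF = 0.792094, PV = 28.515372
  t = 5.0000: CF_t = 36.000000, DF = 0.747258, PV = 26.901294
  t = 6.0000: CF_t = 36.000000, DF = 0.704961, PV = 25.378579
  t = 7.0000: CF_t = 36.000000, DF = 0.665057, PV = 23.942056
  t = 8.0000: CF_t = 36.000000, DF = 0.627412, PV = 22.586845
  t = 9.0000: CF_t = 36.000000, DF = 0.591898, PV = 21.308345
  t = 10.0000: CF_t = 1036.000000, DF = 0.558395, PV = 578.496989
Price P = sum_t PV_t = 823.357911
Macaulay numerator sum_t t * PV_t:
  t * PV_t at t = 1.0000: 33.962264
  t * PV_t at t = 2.0000: 64.079744
  t * PV_t at t = 3.0000: 90.678883
  t * PV_t at t = 4.0000: 114.061488
  t * PV_t at t = 5.0000: 134.506471
  t * PV_t at t = 6.0000: 152.271477
  t * PV_t at t = 7.0000: 167.594393
  t * PV_t at t = 8.0000: 180.694763
  t * PV_t at t = 9.0000: 191.775102
  t * PV_t at t = 10.0000: 5784.969889
Macaulay duration D = (sum_t t * PV_t) / P = 6914.594472 / 823.357911 = 8.398042


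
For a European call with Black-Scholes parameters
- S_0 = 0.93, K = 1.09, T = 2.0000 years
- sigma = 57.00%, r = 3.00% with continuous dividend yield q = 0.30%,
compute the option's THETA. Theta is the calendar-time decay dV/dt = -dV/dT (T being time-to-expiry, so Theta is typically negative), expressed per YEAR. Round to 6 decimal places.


Answer: Theta = -0.079063

Derivation:
d1 = 0.2731064859; d2 = -0.5329952446
phi(d1) = 0.3843383058; exp(-qT) = 0.9940179641; exp(-rT) = 0.9417645336
Theta = -S*exp(-qT)*phi(d1)*sigma/(2*sqrt(T)) - r*K*exp(-rT)*N(d2) + q*S*exp(-qT)*N(d1)
N(d1) = 0.6076143194; N(d2) = 0.2970184361; sqrt(T) = 1.4142135624
Term 1 = -0.9300 * 0.9940179641 * 0.3843383058 * 0.5700 / (2 * 1.4142135624) = -0.0716012683
Term 2 = -0.0300 * 1.0900 * 0.9417645336 * 0.2970184361 = -0.0091468907
Term 3 = 0.0030 * 0.9300 * 0.9940179641 * 0.6076143194 = 0.0016851029
Theta = -0.0716012683 + (-0.0091468907) + (0.0016851029) = -0.079063


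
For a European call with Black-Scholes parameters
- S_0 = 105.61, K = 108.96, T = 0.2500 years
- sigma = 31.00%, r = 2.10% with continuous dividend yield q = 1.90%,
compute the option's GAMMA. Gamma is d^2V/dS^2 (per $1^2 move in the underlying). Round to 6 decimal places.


Answer: Gamma = 0.024079

Derivation:
d1 = -0.1207437332; d2 = -0.2757437332
phi(d1) = 0.3960447545; exp(-qT) = 0.9952612634; exp(-rT) = 0.9947637572
Gamma = exp(-qT) * phi(d1) / (S * sigma * sqrt(T)) = 0.9952612634 * 0.3960447545 / (105.6100 * 0.3100 * 0.5000000000) = 0.024079


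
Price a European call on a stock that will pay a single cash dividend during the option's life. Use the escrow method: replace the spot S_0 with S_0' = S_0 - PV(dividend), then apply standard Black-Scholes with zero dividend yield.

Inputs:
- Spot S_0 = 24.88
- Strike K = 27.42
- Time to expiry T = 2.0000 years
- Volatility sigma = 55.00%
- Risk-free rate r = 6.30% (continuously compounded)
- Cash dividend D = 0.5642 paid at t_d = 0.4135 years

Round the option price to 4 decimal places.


PV(D) = D * exp(-r * t_d) = 0.5642 * 0.97428589 = 0.54969210
S_0' = S_0 - PV(D) = 24.8800 - 0.54969210 = 24.33030790
d1 = (ln(S_0'/K) + (r + sigma^2/2)*T) / (sigma*sqrt(T)) = 0.39720134
d2 = d1 - sigma*sqrt(T) = -0.38061612
exp(-rT) = 0.88161485
N(d1) = 0.65439050; N(d2) = 0.35174406
C = S_0' * N(d1) - K * exp(-rT) * N(d2) = 24.33030790 * 0.65439050 - 27.4200 * 0.88161485 * 0.35174406 = 7.4185

Answer: Price = 7.4185


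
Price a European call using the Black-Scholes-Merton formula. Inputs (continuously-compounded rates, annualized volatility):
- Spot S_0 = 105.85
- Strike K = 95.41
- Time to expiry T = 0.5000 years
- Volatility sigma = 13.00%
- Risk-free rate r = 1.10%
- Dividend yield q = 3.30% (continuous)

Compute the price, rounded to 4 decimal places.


Answer: Price = 9.9775

Derivation:
d1 = (ln(S/K) + (r - q + 0.5*sigma^2) * T) / (sigma * sqrt(T)) = 1.05592367
d2 = d1 - sigma * sqrt(T) = 0.96399979
exp(-rT) = 0.99451510; exp(-qT) = 0.98363538
C = S_0 * exp(-qT) * N(d1) - K * exp(-rT) * N(d2)
N(d1) = 0.85449846; N(d2) = 0.83247699
C = 105.8500 * 0.98363538 * 0.85449846 - 95.4100 * 0.99451510 * 0.83247699 = 9.9775


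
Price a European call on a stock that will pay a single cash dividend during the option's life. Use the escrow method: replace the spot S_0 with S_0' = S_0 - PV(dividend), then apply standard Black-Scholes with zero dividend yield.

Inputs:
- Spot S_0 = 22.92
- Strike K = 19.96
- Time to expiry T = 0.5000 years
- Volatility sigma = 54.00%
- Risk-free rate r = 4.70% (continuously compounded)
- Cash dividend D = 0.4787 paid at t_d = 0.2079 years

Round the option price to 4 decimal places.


Answer: Price = 4.8607

Derivation:
PV(D) = D * exp(-r * t_d) = 0.4787 * 0.99027628 = 0.47404526
S_0' = S_0 - PV(D) = 22.9200 - 0.47404526 = 22.44595474
d1 = (ln(S_0'/K) + (r + sigma^2/2)*T) / (sigma*sqrt(T)) = 0.55987180
d2 = d1 - sigma*sqrt(T) = 0.17803413
exp(-rT) = 0.97677397
N(d1) = 0.71221656; N(d2) = 0.57065192
C = S_0' * N(d1) - K * exp(-rT) * N(d2) = 22.44595474 * 0.71221656 - 19.9600 * 0.97677397 * 0.57065192 = 4.8607


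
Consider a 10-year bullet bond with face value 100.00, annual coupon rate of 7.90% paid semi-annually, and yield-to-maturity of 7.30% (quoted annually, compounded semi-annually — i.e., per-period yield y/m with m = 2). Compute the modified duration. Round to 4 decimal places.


Answer: Modified duration = 6.9092

Derivation:
Coupon per period c = face * coupon_rate / m = 3.950000
Periods per year m = 2; per-period yield y/m = 0.036500
Number of cashflows N = 20
Cashflows (t years, CF_t, discount factor 1/(1+y/m)^(m*t), PV):
  t = 0.5000: CF_t = 3.950000, DF = 0.964785, PV = 3.810902
  t = 1.0000: CF_t = 3.950000, DF = 0.930811, PV = 3.676702
  t = 1.5000: CF_t = 3.950000, DF = 0.898033, PV = 3.547229
  t = 2.0000: CF_t = 3.950000, DF = 0.866409, PV = 3.422314
  t = 2.5000: CF_t = 3.950000, DF = 0.835898, PV = 3.301798
  t = 3.0000: CF_t = 3.950000, DF = 0.806462, PV = 3.185527
  t = 3.5000: CF_t = 3.950000, DF = 0.778063, PV = 3.073349
  t = 4.0000: CF_t = 3.950000, DF = 0.750664, PV = 2.965123
  t = 4.5000: CF_t = 3.950000, DF = 0.724230, PV = 2.860707
  t = 5.0000: CF_t = 3.950000, DF = 0.698726, PV = 2.759968
  t = 5.5000: CF_t = 3.950000, DF = 0.674121, PV = 2.662777
  t = 6.0000: CF_t = 3.950000, DF = 0.650382, PV = 2.569008
  t = 6.5000: CF_t = 3.950000, DF = 0.627479, PV = 2.478541
  t = 7.0000: CF_t = 3.950000, DF = 0.605382, PV = 2.391260
  t = 7.5000: CF_t = 3.950000, DF = 0.584064, PV = 2.307053
  t = 8.0000: CF_t = 3.950000, DF = 0.563496, PV = 2.225811
  t = 8.5000: CF_t = 3.950000, DF = 0.543653, PV = 2.147429
  t = 9.0000: CF_t = 3.950000, DF = 0.524508, PV = 2.071808
  t = 9.5000: CF_t = 3.950000, DF = 0.506038, PV = 1.998850
  t = 10.0000: CF_t = 103.950000, DF = 0.488218, PV = 50.750271
Price P = sum_t PV_t = 104.206427
First compute Macaulay numerator sum_t t * PV_t:
  t * PV_t at t = 0.5000: 1.905451
  t * PV_t at t = 1.0000: 3.676702
  t * PV_t at t = 1.5000: 5.320843
  t * PV_t at t = 2.0000: 6.844628
  t * PV_t at t = 2.5000: 8.254496
  t * PV_t at t = 3.0000: 9.556580
  t * PV_t at t = 3.5000: 10.756723
  t * PV_t at t = 4.0000: 11.860490
  t * PV_t at t = 4.5000: 12.873180
  t * PV_t at t = 5.0000: 13.799840
  t * PV_t at t = 5.5000: 14.645271
  t * PV_t at t = 6.0000: 15.414047
  t * PV_t at t = 6.5000: 16.110517
  t * PV_t at t = 7.0000: 16.738820
  t * PV_t at t = 7.5000: 17.302895
  t * PV_t at t = 8.0000: 17.806484
  t * PV_t at t = 8.5000: 18.253150
  t * PV_t at t = 9.0000: 18.646275
  t * PV_t at t = 9.5000: 18.989078
  t * PV_t at t = 10.0000: 507.502709
Macaulay duration D = 746.258180 / 104.206427 = 7.161345
Modified duration = D / (1 + y/m) = 7.161345 / (1 + 0.036500) = 6.909161


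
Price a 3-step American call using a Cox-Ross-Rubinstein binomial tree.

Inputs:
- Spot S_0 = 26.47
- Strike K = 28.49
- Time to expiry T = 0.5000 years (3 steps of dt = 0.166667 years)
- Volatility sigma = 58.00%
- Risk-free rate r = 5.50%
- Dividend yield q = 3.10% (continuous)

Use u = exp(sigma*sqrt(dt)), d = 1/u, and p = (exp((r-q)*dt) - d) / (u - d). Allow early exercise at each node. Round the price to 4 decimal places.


dt = T/N = 0.166667
u = exp(sigma*sqrt(dt)) = 1.267167; d = 1/u = 0.789162
p = (exp((r-q)*dt) - d) / (u - d) = 0.449464
Discount per step: exp(-r*dt) = 0.990875
Stock lattice S(k, i) with i counting down-moves:
  k=0: S(0,0) = 26.4700
  k=1: S(1,0) = 33.5419; S(1,1) = 20.8891
  k=2: S(2,0) = 42.5032; S(2,1) = 26.4700; S(2,2) = 16.4849
  k=3: S(3,0) = 53.8587; S(3,1) = 33.5419; S(3,2) = 20.8891; S(3,3) = 13.0092
Terminal payoffs V(N, i) = max(S_T - K, 0):
  V(3,0) = 25.368705; V(3,1) = 5.051921; V(3,2) = 0.000000; V(3,3) = 0.000000
Backward induction: V(k, i) = exp(-r*dt) * [p * V(k+1, i) + (1-p) * V(k+1, i+1)]; then take max(V_cont, immediate exercise) for American.
  V(2,0) = exp(-r*dt) * [p*25.368705 + (1-p)*5.051921] = 14.054160; exercise = 14.013228; V(2,0) = max -> 14.054160
  V(2,1) = exp(-r*dt) * [p*5.051921 + (1-p)*0.000000] = 2.249937; exercise = 0.000000; V(2,1) = max -> 2.249937
  V(2,2) = exp(-r*dt) * [p*0.000000 + (1-p)*0.000000] = 0.000000; exercise = 0.000000; V(2,2) = max -> 0.000000
  V(1,0) = exp(-r*dt) * [p*14.054160 + (1-p)*2.249937] = 7.486566; exercise = 5.051921; V(1,0) = max -> 7.486566
  V(1,1) = exp(-r*dt) * [p*2.249937 + (1-p)*0.000000] = 1.002038; exercise = 0.000000; V(1,1) = max -> 1.002038
  V(0,0) = exp(-r*dt) * [p*7.486566 + (1-p)*1.002038] = 3.880861; exercise = 0.000000; V(0,0) = max -> 3.880861

Answer: Price = V(0,0) = 3.8809


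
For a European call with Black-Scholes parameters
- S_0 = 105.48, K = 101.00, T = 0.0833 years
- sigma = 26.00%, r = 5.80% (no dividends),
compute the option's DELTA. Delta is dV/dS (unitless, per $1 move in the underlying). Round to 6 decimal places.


Answer: Delta = 0.751833

Derivation:
d1 = 0.6802695800; d2 = 0.6052290576
phi(d1) = 0.3165348655; exp(-qT) = 1.0000000000; exp(-rT) = 0.9951802524
N(d1) = 0.7518331088
Delta = exp(-qT) * N(d1) = 1.0000000000 * 0.7518331088 = 0.751833


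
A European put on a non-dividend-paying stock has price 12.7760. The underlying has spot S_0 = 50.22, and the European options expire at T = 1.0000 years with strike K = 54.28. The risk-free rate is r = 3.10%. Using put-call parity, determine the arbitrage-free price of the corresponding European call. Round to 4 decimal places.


Put-call parity: C - P = S_0 * exp(-qT) - K * exp(-rT).
S_0 * exp(-qT) = 50.2200 * 1.00000000 = 50.22000000
K * exp(-rT) = 54.2800 * 0.96947557 = 52.62313411
C = P + S*exp(-qT) - K*exp(-rT)
C = 12.7760 + 50.22000000 - 52.62313411 = 10.3729

Answer: Call price = 10.3729
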